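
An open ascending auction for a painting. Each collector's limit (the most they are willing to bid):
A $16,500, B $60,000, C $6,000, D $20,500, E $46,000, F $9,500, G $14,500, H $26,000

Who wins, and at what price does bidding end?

Limits ranked: 60,000 (B) > 46,000 (E) > 26,000 (H) > 20,500 (D) > 16,500 (A) > 14,500 (G) > …
Once the price passes $46,000, only B is left; the hammer falls at E's limit of $46,000.

B wins at $46,000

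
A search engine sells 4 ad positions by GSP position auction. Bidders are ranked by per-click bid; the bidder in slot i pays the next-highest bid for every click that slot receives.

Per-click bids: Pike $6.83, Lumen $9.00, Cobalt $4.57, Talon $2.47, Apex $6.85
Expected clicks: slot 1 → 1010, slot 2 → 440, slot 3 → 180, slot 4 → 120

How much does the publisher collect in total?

Total revenue: $11042.70

Per-click bids in order: $9.00 (Lumen) > $6.85 (Apex) > $6.83 (Pike) > $4.57 (Cobalt) > $2.47 (Talon)
Slot 1: Lumen pays $6.85 × 1010 = $6918.50
Slot 2: Apex pays $6.83 × 440 = $3005.20
Slot 3: Pike pays $4.57 × 180 = $822.60
Slot 4: Cobalt pays $2.47 × 120 = $296.40
Total = $11042.70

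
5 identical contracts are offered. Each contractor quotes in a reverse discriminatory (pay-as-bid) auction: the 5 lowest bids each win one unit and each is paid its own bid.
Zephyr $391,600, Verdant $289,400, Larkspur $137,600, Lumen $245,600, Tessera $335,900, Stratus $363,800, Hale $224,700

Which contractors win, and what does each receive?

Sorting: 137,600 (Larkspur), 224,700 (Hale), 245,600 (Lumen), 289,400 (Verdant), 335,900 (Tessera), 363,800 (Stratus), 391,600 (Zephyr)
Lowest 5: Larkspur, Hale, Lumen, Verdant, Tessera.
Each winner is paid its own bid: Larkspur $137,600, Hale $224,700, Lumen $245,600, Verdant $289,400, Tessera $335,900.

Larkspur $137,600, Hale $224,700, Lumen $245,600, Verdant $289,400, Tessera $335,900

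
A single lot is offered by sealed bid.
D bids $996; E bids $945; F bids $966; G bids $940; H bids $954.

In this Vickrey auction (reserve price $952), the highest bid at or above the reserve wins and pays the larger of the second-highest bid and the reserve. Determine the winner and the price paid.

D pays $966

Bids ranked: 996 (D) > 966 (F) > 954 (H) > 945 (E) > 940 (G)
D has the top bid at or above the reserve ($996).
Second-highest bid $966 exceeds the reserve $952 → payment $966.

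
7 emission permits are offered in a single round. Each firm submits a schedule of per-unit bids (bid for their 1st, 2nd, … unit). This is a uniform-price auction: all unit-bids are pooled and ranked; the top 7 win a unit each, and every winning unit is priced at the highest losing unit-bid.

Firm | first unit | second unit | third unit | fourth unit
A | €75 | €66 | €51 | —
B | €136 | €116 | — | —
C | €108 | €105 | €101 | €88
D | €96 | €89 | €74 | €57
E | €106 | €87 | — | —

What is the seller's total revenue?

Total revenue: €623

Merging the schedules and taking the best 7: 136 (B-1), 116 (B-2), 108 (C-1), 106 (E-1), 105 (C-2), 101 (C-3), 96 (D-1)
First bid not allocated: €89.
Allocation: B 2, C 3, D 1, E 1. Every unit priced at €89.
Revenue = 7 × 89 = €623.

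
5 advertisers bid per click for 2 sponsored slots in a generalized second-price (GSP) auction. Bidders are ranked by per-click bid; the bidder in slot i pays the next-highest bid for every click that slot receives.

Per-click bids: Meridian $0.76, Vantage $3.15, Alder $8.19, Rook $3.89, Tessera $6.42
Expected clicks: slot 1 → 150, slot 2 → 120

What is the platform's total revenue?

Total revenue: $1429.80

Per-click bids in order: $8.19 (Alder) > $6.42 (Tessera) > $3.89 (Rook) > …
Slot 1: Alder pays $6.42 × 150 = $963.00
Slot 2: Tessera pays $3.89 × 120 = $466.80
Total = $1429.80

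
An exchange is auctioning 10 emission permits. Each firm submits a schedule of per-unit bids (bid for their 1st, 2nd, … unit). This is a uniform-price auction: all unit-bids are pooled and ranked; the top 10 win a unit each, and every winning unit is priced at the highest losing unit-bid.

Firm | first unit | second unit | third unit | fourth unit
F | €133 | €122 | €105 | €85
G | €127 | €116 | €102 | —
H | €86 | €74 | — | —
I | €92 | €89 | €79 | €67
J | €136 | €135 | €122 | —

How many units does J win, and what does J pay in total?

All unit-bids, highest first — top 10: 136 (J-1), 135 (J-2), 133 (F-1), 127 (G-1), 122 (F-2), 122 (J-3), 116 (G-2), 105 (F-3), 102 (G-3), 92 (I-1)
Highest rejected unit-bid = €89.
J wins 3 unit(s) at €89 each.

J: 3 units, pays €267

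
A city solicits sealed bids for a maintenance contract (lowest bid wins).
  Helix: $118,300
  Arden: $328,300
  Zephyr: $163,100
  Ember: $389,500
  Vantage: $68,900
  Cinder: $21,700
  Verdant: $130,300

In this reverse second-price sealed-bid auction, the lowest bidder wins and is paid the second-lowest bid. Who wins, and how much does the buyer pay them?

Bids in order: 21,700 (Cinder) < 68,900 (Vantage) < 118,300 (Helix) < 130,300 (Verdant) < 163,100 (Zephyr) < 328,300 (Arden) < …
Cinder wins with the lowest bid; price is set by the runner-up at $68,900.

Cinder is paid $68,900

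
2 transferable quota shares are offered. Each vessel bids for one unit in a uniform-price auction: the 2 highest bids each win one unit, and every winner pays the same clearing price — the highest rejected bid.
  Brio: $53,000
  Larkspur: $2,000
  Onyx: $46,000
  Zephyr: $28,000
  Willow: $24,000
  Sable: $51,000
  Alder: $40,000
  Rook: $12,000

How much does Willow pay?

Ordering the bids: 53,000 (Brio), 51,000 (Sable), 46,000 (Onyx), 40,000 (Alder), …
The 2 highest are Brio, Sable.
Highest unsuccessful bid: $46,000 → clearing price.
Willow does not win → pays $0.

Willow pays $0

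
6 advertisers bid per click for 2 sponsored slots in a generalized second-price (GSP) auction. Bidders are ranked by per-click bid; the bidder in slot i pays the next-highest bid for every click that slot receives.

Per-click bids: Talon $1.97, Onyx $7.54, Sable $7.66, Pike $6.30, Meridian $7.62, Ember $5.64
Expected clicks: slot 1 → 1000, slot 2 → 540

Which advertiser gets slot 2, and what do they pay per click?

Per-click bids in order: $7.66 (Sable) > $7.62 (Meridian) > $7.54 (Onyx) > …
Slot 2 goes to the second-ranked bidder, Meridian, who pays the next bid down: $7.54/click.

Meridian; $7.54 per click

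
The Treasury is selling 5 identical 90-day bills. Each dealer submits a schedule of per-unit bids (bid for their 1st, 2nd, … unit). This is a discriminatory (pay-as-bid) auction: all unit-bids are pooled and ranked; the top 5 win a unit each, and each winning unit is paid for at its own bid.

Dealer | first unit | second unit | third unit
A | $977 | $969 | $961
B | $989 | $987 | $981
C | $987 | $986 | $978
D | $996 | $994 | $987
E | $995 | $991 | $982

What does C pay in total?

All unit-bids, highest first — top 5: 996 (D-1), 995 (E-1), 994 (D-2), 991 (E-2), 989 (B-1)
Next rejected bid: $987 (not a price — pay-as-bid).
C wins no units.

C pays $0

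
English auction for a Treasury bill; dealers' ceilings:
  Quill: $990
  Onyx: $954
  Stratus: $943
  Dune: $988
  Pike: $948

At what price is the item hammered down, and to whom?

Quill wins at $988

Sorting limits: 990 (Quill) > 988 (Dune) > 954 (Onyx) > 948 (Pike) > 943 (Stratus)
Bidding ends when Dune exits at $988; Quill takes it.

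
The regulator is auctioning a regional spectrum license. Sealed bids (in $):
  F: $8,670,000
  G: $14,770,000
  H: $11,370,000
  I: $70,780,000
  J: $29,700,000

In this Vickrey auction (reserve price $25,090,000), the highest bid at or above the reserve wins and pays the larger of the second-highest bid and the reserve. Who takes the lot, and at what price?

Sorting bids: 70,780,000 (I) > 29,700,000 (J) > 14,770,000 (G) > 11,370,000 (H) > 8,670,000 (F)
I has the top bid at or above the reserve ($70,780,000).
max(second-highest $29,700,000, reserve $25,090,000) = $29,700,000; the reserve does not bind.

I pays $29,700,000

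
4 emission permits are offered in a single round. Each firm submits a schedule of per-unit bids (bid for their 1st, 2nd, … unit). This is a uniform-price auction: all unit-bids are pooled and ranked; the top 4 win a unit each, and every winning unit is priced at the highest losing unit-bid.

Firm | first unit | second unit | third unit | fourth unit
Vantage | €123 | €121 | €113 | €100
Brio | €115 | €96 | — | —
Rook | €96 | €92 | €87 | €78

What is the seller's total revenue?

Total revenue: €400

Merging the schedules and taking the best 4: 123 (Vantage-1), 121 (Vantage-2), 115 (Brio-1), 113 (Vantage-3)
The (k+1)-th unit-bid is €100.
Allocation: Brio 1, Vantage 3. Every unit priced at €100.
Revenue = 4 × 100 = €400.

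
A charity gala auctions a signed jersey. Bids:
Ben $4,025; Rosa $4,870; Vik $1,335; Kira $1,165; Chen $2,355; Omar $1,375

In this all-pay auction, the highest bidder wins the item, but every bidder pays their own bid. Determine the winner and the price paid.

Rosa pays $4,870

All-pay auction: the highest bidder wins the item, but every bidder pays their own bid.
Sorting bids: 4,870 (Rosa) > 4,025 (Ben) > 2,355 (Chen) > 1,375 (Omar) > 1,335 (Vik) > 1,165 (Kira)
Rosa wins with the top bid; all bids are sunk regardless.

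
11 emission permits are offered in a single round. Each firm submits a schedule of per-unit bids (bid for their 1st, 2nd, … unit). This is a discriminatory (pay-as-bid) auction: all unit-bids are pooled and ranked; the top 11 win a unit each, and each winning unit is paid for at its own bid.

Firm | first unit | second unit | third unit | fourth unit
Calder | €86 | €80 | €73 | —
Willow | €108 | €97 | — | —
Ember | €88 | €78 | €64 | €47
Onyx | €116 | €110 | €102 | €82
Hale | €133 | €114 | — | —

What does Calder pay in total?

Calder pays €166

Pooled unit-bids ranked (top 11): 133 (Hale-1), 116 (Onyx-1), 114 (Hale-2), 110 (Onyx-2), 108 (Willow-1), 102 (Onyx-3), 97 (Willow-2), 88 (Ember-1), 86 (Calder-1), 82 (Onyx-4), 80 (Calder-2)
Next rejected bid: €78 (not a price — pay-as-bid).
Calder's winning unit-bids: 86 + 80 = €166.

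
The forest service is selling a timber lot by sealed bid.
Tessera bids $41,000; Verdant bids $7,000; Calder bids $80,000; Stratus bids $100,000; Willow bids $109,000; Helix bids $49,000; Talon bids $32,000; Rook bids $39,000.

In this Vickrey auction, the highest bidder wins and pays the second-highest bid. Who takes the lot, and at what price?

Willow pays $100,000

Rule: the highest bidder wins and pays the second-highest bid.
Bids in order: 109,000 (Willow) > 100,000 (Stratus) > 80,000 (Calder) > 49,000 (Helix) > 41,000 (Tessera) > 39,000 (Rook) > …
Willow wins with the highest bid; price is set by the runner-up at $100,000.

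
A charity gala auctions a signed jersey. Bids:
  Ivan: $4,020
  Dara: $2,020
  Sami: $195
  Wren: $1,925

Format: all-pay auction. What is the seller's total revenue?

Total revenue: $8,160

Bids in order: 4,020 (Ivan) > 2,020 (Dara) > 1,925 (Wren) > 195 (Sami)
Every bidder forfeits their bid regardless of winning.
Revenue = 4,020 + 2,020 + 195 + 1,925 = $8,160.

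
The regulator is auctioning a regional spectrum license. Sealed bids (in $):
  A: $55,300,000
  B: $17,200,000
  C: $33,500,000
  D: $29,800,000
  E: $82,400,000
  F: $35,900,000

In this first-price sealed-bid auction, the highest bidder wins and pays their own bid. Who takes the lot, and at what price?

Rule: the highest bidder wins and pays their own bid.
Sorting bids: 82,400,000 (E) > 55,300,000 (A) > 35,900,000 (F) > 33,500,000 (C) > 29,800,000 (D) > 17,200,000 (B)
E has the highest bid and pays exactly that: $82,400,000.

E pays $82,400,000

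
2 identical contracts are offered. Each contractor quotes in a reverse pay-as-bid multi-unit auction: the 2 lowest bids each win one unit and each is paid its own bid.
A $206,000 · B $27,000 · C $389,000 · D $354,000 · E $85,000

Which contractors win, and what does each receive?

B $27,000, E $85,000

Sorting: 27,000 (B), 85,000 (E), 206,000 (A), 354,000 (D), …
Winners (2 units): B, E.
Each winner is paid its own bid: B $27,000, E $85,000.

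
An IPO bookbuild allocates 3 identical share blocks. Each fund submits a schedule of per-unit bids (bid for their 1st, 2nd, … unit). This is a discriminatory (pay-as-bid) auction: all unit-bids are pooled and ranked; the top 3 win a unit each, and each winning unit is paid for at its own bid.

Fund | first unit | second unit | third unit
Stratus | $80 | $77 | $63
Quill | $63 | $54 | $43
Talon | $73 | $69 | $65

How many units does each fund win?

All unit-bids, highest first — top 3: 80 (Stratus-1), 77 (Stratus-2), 73 (Talon-1)
Next rejected bid: $69 (not a price — pay-as-bid).
Allocation: Stratus 2, Talon 1.

Stratus 2, Talon 1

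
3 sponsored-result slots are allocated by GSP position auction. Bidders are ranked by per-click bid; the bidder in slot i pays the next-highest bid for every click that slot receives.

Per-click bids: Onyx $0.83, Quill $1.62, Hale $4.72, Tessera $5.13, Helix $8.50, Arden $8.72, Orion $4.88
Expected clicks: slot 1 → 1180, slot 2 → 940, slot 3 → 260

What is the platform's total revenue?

Ranked by bid: $8.72 (Arden) > $8.50 (Helix) > $5.13 (Tessera) > $4.88 (Orion) > …
Slot 1: Arden pays $8.50 × 1180 = $10030.00
Slot 2: Helix pays $5.13 × 940 = $4822.20
Slot 3: Tessera pays $4.88 × 260 = $1268.80
Total = $16121.00

Total revenue: $16121.00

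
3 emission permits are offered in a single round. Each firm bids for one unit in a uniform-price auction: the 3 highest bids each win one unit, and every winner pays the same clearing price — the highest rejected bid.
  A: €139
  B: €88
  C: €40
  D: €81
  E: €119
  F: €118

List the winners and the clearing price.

Ordering the bids: 139 (A), 119 (E), 118 (F), 88 (B), 81 (D), …
Top 3: A, E, F.
Highest unsuccessful bid: €88 → clearing price.

A, E, F; each pays €88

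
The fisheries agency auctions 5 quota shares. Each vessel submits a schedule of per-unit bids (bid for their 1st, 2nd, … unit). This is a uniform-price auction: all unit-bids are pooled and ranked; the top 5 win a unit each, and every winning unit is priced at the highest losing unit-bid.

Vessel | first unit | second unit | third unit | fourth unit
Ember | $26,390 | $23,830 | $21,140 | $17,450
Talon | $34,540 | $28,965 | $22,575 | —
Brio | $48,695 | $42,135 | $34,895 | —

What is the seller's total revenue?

Total revenue: $131,950

All unit-bids, highest first — top 5: 48,695 (Brio-1), 42,135 (Brio-2), 34,895 (Brio-3), 34,540 (Talon-1), 28,965 (Talon-2)
Highest rejected unit-bid = $26,390.
Allocation: Brio 3, Talon 2. Every unit priced at $26,390.
Revenue = 5 × 26,390 = $131,950.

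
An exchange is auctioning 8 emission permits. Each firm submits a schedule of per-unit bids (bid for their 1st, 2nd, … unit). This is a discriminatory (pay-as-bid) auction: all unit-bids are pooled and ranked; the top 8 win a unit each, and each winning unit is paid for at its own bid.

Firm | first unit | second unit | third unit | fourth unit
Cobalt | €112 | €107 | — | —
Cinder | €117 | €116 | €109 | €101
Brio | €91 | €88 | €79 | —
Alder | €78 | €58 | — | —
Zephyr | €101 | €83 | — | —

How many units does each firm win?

All unit-bids, highest first — top 8: 117 (Cinder-1), 116 (Cinder-2), 112 (Cobalt-1), 109 (Cinder-3), 107 (Cobalt-2), 101 (Cinder-4), 101 (Zephyr-1), 91 (Brio-1)
Next rejected bid: €88 (not a price — pay-as-bid).
Allocation: Brio 1, Cinder 4, Cobalt 2, Zephyr 1.

Brio 1, Cinder 4, Cobalt 2, Zephyr 1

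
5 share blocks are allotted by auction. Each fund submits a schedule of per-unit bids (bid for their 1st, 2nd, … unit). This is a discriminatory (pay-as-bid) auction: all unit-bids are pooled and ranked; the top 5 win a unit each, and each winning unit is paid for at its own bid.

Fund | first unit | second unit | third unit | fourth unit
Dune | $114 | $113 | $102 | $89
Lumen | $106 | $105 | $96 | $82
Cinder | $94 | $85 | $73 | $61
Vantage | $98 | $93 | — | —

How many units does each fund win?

Pooled unit-bids ranked (top 5): 114 (Dune-1), 113 (Dune-2), 106 (Lumen-1), 105 (Lumen-2), 102 (Dune-3)
Next rejected bid: $98 (not a price — pay-as-bid).
Allocation: Dune 3, Lumen 2.

Dune 3, Lumen 2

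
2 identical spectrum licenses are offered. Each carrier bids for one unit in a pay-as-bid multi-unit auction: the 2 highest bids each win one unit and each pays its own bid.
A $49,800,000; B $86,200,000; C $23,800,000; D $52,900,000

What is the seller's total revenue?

Bids ranked high→low: 86,200,000 (B), 52,900,000 (D), 49,800,000 (A), 23,800,000 (C)
Winners (2 units): B, D.
Total revenue = 86,200,000 + 52,900,000 = $139,100,000.

Total revenue: $139,100,000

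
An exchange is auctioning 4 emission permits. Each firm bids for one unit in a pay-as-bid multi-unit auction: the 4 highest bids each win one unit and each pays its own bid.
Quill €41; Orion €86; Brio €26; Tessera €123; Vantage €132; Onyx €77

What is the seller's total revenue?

Total revenue: €418

Sorting: 132 (Vantage), 123 (Tessera), 86 (Orion), 77 (Onyx), 41 (Quill), 26 (Brio)
Top 4: Vantage, Tessera, Orion, Onyx.
Total revenue = 132 + 123 + 86 + 77 = €418.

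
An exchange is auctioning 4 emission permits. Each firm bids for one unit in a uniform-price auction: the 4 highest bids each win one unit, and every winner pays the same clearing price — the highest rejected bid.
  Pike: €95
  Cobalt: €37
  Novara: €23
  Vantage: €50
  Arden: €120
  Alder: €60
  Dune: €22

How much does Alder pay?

Alder pays €37

Ordering the bids: 120 (Arden), 95 (Pike), 60 (Alder), 50 (Vantage), 37 (Cobalt), 23 (Novara), …
The 4 highest are Arden, Pike, Alder, Vantage.
Highest unsuccessful bid: €37 → clearing price.
Alder wins → pays €37.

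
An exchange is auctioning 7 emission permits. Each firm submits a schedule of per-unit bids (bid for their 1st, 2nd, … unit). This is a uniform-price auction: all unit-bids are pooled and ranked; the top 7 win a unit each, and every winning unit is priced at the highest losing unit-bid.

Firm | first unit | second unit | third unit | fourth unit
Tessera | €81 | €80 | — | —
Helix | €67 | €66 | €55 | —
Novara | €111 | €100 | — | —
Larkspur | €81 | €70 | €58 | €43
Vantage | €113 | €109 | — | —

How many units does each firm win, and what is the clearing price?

All unit-bids, highest first — top 7: 113 (Vantage-1), 111 (Novara-1), 109 (Vantage-2), 100 (Novara-2), 81 (Tessera-1), 81 (Larkspur-1), 80 (Tessera-2)
The (k+1)-th unit-bid is €70.
Allocation: Larkspur 1, Novara 2, Tessera 2, Vantage 2.

Larkspur 1, Novara 2, Tessera 2, Vantage 2; clearing price €70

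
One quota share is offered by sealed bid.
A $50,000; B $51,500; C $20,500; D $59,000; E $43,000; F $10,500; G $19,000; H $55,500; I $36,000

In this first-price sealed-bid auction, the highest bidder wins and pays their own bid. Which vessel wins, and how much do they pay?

Sorting bids: 59,000 (D) > 55,500 (H) > 51,500 (B) > 50,000 (A) > 43,000 (E) > 36,000 (I) > …
First-price: D pays what they bid, $59,000.

D pays $59,000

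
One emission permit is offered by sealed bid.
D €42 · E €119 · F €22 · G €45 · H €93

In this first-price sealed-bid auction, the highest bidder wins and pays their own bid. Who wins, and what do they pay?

First-price sealed-bid auction: the highest bidder wins and pays their own bid.
Bids in order: 119 (E) > 93 (H) > 45 (G) > 42 (D) > 22 (F)
First-price: E pays what they bid, €119.

E pays €119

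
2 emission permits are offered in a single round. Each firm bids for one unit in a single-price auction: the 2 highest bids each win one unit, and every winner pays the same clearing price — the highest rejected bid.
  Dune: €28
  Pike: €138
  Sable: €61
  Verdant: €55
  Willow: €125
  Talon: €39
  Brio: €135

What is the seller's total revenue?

Ordering the bids: 138 (Pike), 135 (Brio), 125 (Willow), 61 (Sable), …
The 2 highest are Pike, Brio.
First losing bid is Willow's €125, which sets the uniform price.
Total revenue = 2 × €125 = €250.

Total revenue: €250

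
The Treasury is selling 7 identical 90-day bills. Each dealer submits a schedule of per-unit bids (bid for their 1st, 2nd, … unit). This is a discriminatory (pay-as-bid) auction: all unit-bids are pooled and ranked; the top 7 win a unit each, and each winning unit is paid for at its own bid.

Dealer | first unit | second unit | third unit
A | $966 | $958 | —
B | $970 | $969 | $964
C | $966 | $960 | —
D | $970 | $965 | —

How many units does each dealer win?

All unit-bids, highest first — top 7: 970 (B-1), 970 (D-1), 969 (B-2), 966 (A-1), 966 (C-1), 965 (D-2), 964 (B-3)
Next rejected bid: $960 (not a price — pay-as-bid).
Allocation: A 1, B 3, C 1, D 2.

A 1, B 3, C 1, D 2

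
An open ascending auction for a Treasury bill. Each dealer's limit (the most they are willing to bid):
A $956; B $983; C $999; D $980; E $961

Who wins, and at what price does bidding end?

C wins at $983

Rule: the price rises until one bidder remains; the winner pays the price at which the last rival dropped out.
Limits ranked: 999 (C) > 983 (B) > 980 (D) > 961 (E) > 956 (A)
B is the last rival to drop out, at $983; C remains and wins at that price.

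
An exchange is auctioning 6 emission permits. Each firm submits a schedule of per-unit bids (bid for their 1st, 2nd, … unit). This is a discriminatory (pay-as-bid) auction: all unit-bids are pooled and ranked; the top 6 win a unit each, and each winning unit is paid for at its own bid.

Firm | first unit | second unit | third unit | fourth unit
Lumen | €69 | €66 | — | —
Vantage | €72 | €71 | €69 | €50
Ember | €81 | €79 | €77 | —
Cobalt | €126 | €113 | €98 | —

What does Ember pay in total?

Merging the schedules and taking the best 6: 126 (Cobalt-1), 113 (Cobalt-2), 98 (Cobalt-3), 81 (Ember-1), 79 (Ember-2), 77 (Ember-3)
Next rejected bid: €72 (not a price — pay-as-bid).
Ember's winning unit-bids: 81 + 79 + 77 = €237.

Ember pays €237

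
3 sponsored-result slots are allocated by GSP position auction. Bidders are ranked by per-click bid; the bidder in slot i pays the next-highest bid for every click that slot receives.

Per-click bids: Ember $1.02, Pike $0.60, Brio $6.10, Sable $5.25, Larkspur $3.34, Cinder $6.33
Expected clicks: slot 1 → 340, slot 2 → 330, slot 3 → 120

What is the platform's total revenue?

Ranked by bid: $6.33 (Cinder) > $6.10 (Brio) > $5.25 (Sable) > $3.34 (Larkspur) > …
Slot 1: Cinder pays $6.10 × 340 = $2074.00
Slot 2: Brio pays $5.25 × 330 = $1732.50
Slot 3: Sable pays $3.34 × 120 = $400.80
Total = $4207.30

Total revenue: $4207.30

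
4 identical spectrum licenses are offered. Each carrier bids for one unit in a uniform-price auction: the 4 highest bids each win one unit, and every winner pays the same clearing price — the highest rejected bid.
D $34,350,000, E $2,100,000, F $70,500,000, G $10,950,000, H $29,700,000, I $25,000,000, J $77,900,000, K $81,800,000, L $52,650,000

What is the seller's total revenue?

Sorting: 81,800,000 (K), 77,900,000 (J), 70,500,000 (F), 52,650,000 (L), 34,350,000 (D), 29,700,000 (H), …
Top 4: K, J, F, L.
First losing bid is D's $34,350,000, which sets the uniform price.
Total revenue = 4 × $34,350,000 = $137,400,000.

Total revenue: $137,400,000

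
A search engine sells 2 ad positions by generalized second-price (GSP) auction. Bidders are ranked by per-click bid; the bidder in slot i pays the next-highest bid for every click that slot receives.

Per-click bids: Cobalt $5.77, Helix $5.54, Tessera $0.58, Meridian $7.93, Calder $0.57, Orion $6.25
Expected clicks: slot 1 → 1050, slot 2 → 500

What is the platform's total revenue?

Total revenue: $9447.50

Sorting advertisers: $7.93 (Meridian) > $6.25 (Orion) > $5.77 (Cobalt) > …
Slot 1: Meridian pays $6.25 × 1050 = $6562.50
Slot 2: Orion pays $5.77 × 500 = $2885.00
Total = $9447.50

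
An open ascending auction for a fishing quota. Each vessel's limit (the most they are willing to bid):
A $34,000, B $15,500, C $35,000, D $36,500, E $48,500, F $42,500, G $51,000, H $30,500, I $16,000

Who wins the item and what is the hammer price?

G wins at $48,500

Open ascending-bid auction: the price rises until one bidder remains; the winner pays the price at which the last rival dropped out.
Limits in order: 51,000 (G) > 48,500 (E) > 42,500 (F) > 36,500 (D) > 35,000 (C) > 34,000 (A) > …
Bidding ends when E exits at $48,500; G takes it.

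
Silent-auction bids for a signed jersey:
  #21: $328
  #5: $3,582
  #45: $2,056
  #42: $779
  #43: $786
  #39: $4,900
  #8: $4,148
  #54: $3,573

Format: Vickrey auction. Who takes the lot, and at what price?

#39 pays $4,148

Rule: the highest bidder wins and pays the second-highest bid.
Bids ranked: 4,900 (#39) > 4,148 (#8) > 3,582 (#5) > 3,573 (#54) > 2,056 (#45) > 786 (#43) > …
Second-price: #39 pays #8's bid of $4,148.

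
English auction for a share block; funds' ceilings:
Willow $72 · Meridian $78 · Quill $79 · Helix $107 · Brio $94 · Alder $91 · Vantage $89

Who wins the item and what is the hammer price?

Rule: the price rises until one bidder remains; the winner pays the price at which the last rival dropped out.
Limits in order: 107 (Helix) > 94 (Brio) > 91 (Alder) > 89 (Vantage) > 79 (Quill) > 78 (Meridian) > …
Brio is the last rival to drop out, at $94; Helix remains and wins at that price.

Helix wins at $94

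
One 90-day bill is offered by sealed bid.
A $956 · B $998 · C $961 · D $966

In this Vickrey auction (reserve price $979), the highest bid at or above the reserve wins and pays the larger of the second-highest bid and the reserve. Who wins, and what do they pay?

B pays $979

Rule: the highest bid at or above the reserve wins and pays the larger of the second-highest bid and the reserve.
Bids in order: 998 (B) > 966 (D) > 961 (C) > 956 (A)
B has the top bid at or above the reserve ($998).
Second-highest bid $966 is below the reserve $979, so the reserve binds → payment $979.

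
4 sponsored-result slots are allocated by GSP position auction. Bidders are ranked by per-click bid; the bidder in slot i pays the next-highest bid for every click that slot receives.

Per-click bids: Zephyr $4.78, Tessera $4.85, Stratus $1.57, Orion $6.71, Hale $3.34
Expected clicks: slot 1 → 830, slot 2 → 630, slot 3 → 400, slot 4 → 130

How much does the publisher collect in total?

Per-click bids in order: $6.71 (Orion) > $4.85 (Tessera) > $4.78 (Zephyr) > $3.34 (Hale) > $1.57 (Stratus)
Slot 1: Orion pays $4.85 × 830 = $4025.50
Slot 2: Tessera pays $4.78 × 630 = $3011.40
Slot 3: Zephyr pays $3.34 × 400 = $1336.00
Slot 4: Hale pays $1.57 × 130 = $204.10
Total = $8577.00

Total revenue: $8577.00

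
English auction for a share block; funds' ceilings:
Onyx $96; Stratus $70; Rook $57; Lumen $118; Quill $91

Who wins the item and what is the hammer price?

Lumen wins at $96

Rule: the price rises until one bidder remains; the winner pays the price at which the last rival dropped out.
Sorting limits: 118 (Lumen) > 96 (Onyx) > 91 (Quill) > 70 (Stratus) > 57 (Rook)
Onyx is the last rival to drop out, at $96; Lumen remains and wins at that price.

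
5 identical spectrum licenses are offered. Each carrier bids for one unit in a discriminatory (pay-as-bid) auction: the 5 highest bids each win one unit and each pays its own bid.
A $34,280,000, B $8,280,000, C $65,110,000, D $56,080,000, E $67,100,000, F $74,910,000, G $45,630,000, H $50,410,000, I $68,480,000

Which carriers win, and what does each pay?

F $74,910,000, I $68,480,000, E $67,100,000, C $65,110,000, D $56,080,000

Sorting: 74,910,000 (F), 68,480,000 (I), 67,100,000 (E), 65,110,000 (C), 56,080,000 (D), 50,410,000 (H), 45,630,000 (G), …
The 5 highest are F, I, E, C, D.
Each winner pays its own bid: F $74,910,000, I $68,480,000, E $67,100,000, C $65,110,000, D $56,080,000.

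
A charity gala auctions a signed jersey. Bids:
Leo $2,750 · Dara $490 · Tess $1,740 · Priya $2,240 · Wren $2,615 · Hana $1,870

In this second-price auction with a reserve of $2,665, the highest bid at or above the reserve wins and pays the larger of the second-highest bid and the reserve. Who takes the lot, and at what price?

Leo pays $2,665

Bids ranked: 2,750 (Leo) > 2,615 (Wren) > 2,240 (Priya) > 1,870 (Hana) > 1,740 (Tess) > 490 (Dara)
Leo has the top bid at or above the reserve ($2,750).
Second-highest bid $2,615 is below the reserve $2,665, so the reserve binds → payment $2,665.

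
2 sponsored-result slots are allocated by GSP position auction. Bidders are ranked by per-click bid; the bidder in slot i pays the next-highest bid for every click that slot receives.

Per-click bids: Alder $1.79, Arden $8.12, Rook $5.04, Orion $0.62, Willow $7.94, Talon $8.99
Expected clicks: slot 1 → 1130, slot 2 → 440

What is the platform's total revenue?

Ranked by bid: $8.99 (Talon) > $8.12 (Arden) > $7.94 (Willow) > …
Slot 1: Talon pays $8.12 × 1130 = $9175.60
Slot 2: Arden pays $7.94 × 440 = $3493.60
Total = $12669.20

Total revenue: $12669.20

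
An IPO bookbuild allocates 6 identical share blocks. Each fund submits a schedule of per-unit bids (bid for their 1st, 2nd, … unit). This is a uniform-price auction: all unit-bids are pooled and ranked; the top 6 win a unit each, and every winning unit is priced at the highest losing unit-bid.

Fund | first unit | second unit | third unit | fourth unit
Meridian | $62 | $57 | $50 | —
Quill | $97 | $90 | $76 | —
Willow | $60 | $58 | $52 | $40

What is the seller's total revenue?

Total revenue: $342

Merging the schedules and taking the best 6: 97 (Quill-1), 90 (Quill-2), 76 (Quill-3), 62 (Meridian-1), 60 (Willow-1), 58 (Willow-2)
First bid not allocated: $57.
Allocation: Meridian 1, Quill 3, Willow 2. Every unit priced at $57.
Revenue = 6 × 57 = $342.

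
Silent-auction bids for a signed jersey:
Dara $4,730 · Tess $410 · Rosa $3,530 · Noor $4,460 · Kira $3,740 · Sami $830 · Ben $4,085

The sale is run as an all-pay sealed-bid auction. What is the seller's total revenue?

All-pay sealed-bid auction: the highest bidder wins the item, but every bidder pays their own bid.
Sorting bids: 4,730 (Dara) > 4,460 (Noor) > 4,085 (Ben) > 3,740 (Kira) > 3,530 (Rosa) > 830 (Sami) > …
Every bidder forfeits their bid regardless of winning.
Revenue = 4,730 + 410 + 3,530 + 4,460 + 3,740 + 830 + 4,085 = $21,785.

Total revenue: $21,785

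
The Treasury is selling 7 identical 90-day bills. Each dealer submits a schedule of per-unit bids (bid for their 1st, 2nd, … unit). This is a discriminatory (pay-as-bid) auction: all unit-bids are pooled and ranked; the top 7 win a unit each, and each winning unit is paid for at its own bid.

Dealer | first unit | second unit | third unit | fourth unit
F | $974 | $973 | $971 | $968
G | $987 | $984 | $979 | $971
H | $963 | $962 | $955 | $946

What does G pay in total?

G pays $3,921

All unit-bids, highest first — top 7: 987 (G-1), 984 (G-2), 979 (G-3), 974 (F-1), 973 (F-2), 971 (F-3), 971 (G-4)
Next rejected bid: $968 (not a price — pay-as-bid).
G's winning unit-bids: 987 + 984 + 979 + 971 = $3,921.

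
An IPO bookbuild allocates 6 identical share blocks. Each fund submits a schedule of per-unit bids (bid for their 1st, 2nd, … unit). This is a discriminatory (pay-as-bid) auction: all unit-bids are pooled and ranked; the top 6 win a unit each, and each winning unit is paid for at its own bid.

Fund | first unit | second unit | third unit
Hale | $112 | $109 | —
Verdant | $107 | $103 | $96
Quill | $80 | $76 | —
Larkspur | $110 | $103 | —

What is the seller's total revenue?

Total revenue: $644

All unit-bids, highest first — top 6: 112 (Hale-1), 110 (Larkspur-1), 109 (Hale-2), 107 (Verdant-1), 103 (Verdant-2), 103 (Larkspur-2)
Next rejected bid: $96 (not a price — pay-as-bid).
Each winning unit pays its own bid.
Revenue = 112 + 110 + 109 + 107 + 103 + 103 = $644.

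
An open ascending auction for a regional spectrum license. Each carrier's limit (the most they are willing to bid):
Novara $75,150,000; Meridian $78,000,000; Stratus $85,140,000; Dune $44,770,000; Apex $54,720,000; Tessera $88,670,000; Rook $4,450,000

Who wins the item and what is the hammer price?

Limits in order: 88,670,000 (Tessera) > 85,140,000 (Stratus) > 78,000,000 (Meridian) > 75,150,000 (Novara) > 54,720,000 (Apex) > 44,770,000 (Dune) > …
Once the price passes $85,140,000, only Tessera is left; the hammer falls at Stratus's limit of $85,140,000.

Tessera wins at $85,140,000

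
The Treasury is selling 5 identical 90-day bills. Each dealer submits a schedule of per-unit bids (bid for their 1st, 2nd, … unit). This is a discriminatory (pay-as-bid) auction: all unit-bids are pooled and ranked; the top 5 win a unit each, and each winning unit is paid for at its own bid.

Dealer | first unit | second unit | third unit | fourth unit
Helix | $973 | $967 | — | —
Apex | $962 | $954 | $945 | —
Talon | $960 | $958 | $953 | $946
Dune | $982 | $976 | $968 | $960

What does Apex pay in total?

Apex pays $0

Pooled unit-bids ranked (top 5): 982 (Dune-1), 976 (Dune-2), 973 (Helix-1), 968 (Dune-3), 967 (Helix-2)
Next rejected bid: $962 (not a price — pay-as-bid).
Apex wins no units.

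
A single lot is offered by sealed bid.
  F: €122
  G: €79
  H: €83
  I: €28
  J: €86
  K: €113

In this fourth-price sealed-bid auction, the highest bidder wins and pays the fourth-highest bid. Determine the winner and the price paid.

Bids in order: 122 (F) > 113 (K) > 86 (J) > 83 (H) > 79 (G) > 28 (I)
F wins; payment is bid #4 in the ranking = €83.

F pays €83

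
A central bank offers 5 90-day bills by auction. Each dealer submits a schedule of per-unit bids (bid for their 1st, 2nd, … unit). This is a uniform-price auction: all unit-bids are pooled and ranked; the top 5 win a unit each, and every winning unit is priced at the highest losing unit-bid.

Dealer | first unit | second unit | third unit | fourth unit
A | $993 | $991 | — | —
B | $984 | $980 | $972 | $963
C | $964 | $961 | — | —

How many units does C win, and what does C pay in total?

C: 0 units, pays $0

Merging the schedules and taking the best 5: 993 (A-1), 991 (A-2), 984 (B-1), 980 (B-2), 972 (B-3)
The (k+1)-th unit-bid is $964.
C wins 0 unit(s) at $964 each.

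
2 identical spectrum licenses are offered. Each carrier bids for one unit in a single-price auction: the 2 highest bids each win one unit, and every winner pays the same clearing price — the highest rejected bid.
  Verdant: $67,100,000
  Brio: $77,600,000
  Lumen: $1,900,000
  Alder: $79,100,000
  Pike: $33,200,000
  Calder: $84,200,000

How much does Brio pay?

Ordering the bids: 84,200,000 (Calder), 79,100,000 (Alder), 77,600,000 (Brio), 67,100,000 (Verdant), …
Top 2: Calder, Alder.
First losing bid is Brio's $77,600,000, which sets the uniform price.
Brio does not win → pays $0.

Brio pays $0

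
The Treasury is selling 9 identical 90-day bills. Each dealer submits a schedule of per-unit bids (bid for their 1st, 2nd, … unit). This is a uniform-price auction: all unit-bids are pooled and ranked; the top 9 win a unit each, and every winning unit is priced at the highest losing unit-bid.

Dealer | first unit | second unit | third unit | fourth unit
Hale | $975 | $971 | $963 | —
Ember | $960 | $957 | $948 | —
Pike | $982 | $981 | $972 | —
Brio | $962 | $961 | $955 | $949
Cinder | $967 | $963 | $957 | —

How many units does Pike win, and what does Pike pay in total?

Pike: 3 units, pays $2,883

Pooled unit-bids ranked (top 9): 982 (Pike-1), 981 (Pike-2), 975 (Hale-1), 972 (Pike-3), 971 (Hale-2), 967 (Cinder-1), 963 (Hale-3), 963 (Cinder-2), 962 (Brio-1)
First bid not allocated: $961.
Pike wins 3 unit(s) at $961 each.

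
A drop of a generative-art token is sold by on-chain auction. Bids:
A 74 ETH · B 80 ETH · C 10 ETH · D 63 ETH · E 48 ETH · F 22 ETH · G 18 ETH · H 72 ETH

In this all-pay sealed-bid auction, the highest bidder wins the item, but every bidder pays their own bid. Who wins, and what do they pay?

Sorting bids: 80 (B) > 74 (A) > 72 (H) > 63 (D) > 48 (E) > 22 (F) > …
B wins with the top bid; all bids are sunk regardless.

B pays 80 ETH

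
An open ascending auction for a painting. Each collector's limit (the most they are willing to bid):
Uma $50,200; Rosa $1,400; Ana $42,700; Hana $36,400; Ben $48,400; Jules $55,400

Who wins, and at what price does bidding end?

Jules wins at $50,200

Sorting limits: 55,400 (Jules) > 50,200 (Uma) > 48,400 (Ben) > 42,700 (Ana) > 36,400 (Hana) > 1,400 (Rosa)
Uma is the last rival to drop out, at $50,200; Jules remains and wins at that price.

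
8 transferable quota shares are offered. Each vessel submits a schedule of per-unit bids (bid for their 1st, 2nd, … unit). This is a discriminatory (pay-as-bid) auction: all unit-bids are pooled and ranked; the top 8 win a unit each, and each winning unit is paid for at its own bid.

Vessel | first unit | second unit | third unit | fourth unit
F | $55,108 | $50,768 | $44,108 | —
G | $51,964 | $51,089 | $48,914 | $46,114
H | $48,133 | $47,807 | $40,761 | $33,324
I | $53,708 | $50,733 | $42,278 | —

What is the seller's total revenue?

Merging the schedules and taking the best 8: 55,108 (F-1), 53,708 (I-1), 51,964 (G-1), 51,089 (G-2), 50,768 (F-2), 50,733 (I-2), 48,914 (G-3), 48,133 (H-1)
Next rejected bid: $47,807 (not a price — pay-as-bid).
Each winning unit pays its own bid.
Revenue = 55,108 + 53,708 + 51,964 + 51,089 + 50,768 + 50,733 + 48,914 + 48,133 = $410,417.

Total revenue: $410,417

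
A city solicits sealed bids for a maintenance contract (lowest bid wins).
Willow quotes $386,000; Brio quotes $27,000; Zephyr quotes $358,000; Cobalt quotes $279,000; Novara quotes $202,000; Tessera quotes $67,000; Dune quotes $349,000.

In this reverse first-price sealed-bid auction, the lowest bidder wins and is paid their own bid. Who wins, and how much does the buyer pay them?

Reverse first-price sealed-bid auction: the lowest bidder wins and is paid their own bid.
Sorting bids: 27,000 (Brio) < 67,000 (Tessera) < 202,000 (Novara) < 279,000 (Cobalt) < 349,000 (Dune) < 358,000 (Zephyr) < …
First-price: Brio is paid what they bid, $27,000.

Brio is paid $27,000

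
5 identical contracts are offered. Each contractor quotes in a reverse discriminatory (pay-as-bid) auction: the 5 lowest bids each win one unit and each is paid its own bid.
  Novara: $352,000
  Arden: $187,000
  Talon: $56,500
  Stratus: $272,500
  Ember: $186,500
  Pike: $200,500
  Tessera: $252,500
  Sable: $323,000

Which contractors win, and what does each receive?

Talon $56,500, Ember $186,500, Arden $187,000, Pike $200,500, Tessera $252,500

Ordering the bids: 56,500 (Talon), 186,500 (Ember), 187,000 (Arden), 200,500 (Pike), 252,500 (Tessera), 272,500 (Stratus), 323,000 (Sable), …
The 5 lowest are Talon, Ember, Arden, Pike, Tessera.
Each winner is paid its own bid: Talon $56,500, Ember $186,500, Arden $187,000, Pike $200,500, Tessera $252,500.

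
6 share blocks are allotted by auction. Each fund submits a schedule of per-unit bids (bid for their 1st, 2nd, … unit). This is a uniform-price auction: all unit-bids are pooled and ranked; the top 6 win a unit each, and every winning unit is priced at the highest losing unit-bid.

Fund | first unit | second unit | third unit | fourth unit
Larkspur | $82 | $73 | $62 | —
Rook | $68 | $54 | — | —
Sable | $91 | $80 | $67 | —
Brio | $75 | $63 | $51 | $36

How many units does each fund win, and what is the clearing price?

Brio 1, Larkspur 2, Rook 1, Sable 2; clearing price $67

Pooled unit-bids ranked (top 6): 91 (Sable-1), 82 (Larkspur-1), 80 (Sable-2), 75 (Brio-1), 73 (Larkspur-2), 68 (Rook-1)
Highest rejected unit-bid = $67.
Allocation: Brio 1, Larkspur 2, Rook 1, Sable 2.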